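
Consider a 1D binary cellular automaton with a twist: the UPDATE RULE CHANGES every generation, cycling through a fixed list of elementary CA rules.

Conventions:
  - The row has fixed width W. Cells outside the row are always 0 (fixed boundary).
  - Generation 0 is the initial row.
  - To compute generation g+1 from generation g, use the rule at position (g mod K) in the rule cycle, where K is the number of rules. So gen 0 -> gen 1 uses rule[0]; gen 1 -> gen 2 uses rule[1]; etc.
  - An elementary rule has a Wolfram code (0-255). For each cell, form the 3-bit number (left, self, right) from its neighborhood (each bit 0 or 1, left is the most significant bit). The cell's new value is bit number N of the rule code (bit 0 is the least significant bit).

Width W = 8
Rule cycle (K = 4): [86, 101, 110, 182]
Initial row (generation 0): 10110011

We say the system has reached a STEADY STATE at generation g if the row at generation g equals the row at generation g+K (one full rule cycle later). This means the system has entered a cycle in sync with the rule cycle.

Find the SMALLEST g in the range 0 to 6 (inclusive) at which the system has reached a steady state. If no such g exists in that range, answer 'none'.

Answer: 6

Derivation:
Gen 0: 10110011
Gen 1 (rule 86): 10011101
Gen 2 (rule 101): 10000111
Gen 3 (rule 110): 10001101
Gen 4 (rule 182): 11010011
Gen 5 (rule 86): 01011101
Gen 6 (rule 101): 01100111
Gen 7 (rule 110): 11101101
Gen 8 (rule 182): 01010011
Gen 9 (rule 86): 11011101
Gen 10 (rule 101): 01100111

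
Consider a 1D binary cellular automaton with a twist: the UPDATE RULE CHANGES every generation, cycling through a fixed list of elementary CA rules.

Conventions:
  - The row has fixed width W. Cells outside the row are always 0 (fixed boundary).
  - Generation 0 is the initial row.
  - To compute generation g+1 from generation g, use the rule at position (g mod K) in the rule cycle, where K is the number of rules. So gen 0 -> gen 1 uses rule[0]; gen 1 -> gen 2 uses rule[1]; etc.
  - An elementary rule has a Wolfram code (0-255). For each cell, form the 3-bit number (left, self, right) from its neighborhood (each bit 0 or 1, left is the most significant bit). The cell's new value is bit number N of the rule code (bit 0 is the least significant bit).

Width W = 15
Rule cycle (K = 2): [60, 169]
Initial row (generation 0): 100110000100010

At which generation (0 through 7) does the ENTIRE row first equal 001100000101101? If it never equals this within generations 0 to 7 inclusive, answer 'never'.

Gen 0: 100110000100010
Gen 1 (rule 60): 110101000110011
Gen 2 (rule 169): 101010010100010
Gen 3 (rule 60): 111111011110011
Gen 4 (rule 169): 111110111100010
Gen 5 (rule 60): 100001100010011
Gen 6 (rule 169): 001101001000010
Gen 7 (rule 60): 001011101100011

Answer: never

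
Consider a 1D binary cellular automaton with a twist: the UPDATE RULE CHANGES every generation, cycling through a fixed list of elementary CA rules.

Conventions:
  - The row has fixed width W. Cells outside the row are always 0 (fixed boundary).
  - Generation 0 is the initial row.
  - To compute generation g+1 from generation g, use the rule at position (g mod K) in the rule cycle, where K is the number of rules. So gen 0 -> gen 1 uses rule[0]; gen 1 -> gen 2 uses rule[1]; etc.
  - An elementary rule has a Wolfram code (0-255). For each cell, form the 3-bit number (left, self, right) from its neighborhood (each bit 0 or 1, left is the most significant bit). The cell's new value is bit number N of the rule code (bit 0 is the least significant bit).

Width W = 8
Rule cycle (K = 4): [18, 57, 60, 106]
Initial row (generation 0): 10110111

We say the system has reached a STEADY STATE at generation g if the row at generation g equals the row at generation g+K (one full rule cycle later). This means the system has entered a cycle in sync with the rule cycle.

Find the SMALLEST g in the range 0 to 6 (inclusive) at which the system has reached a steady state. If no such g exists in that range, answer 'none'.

Answer: 1

Derivation:
Gen 0: 10110111
Gen 1 (rule 18): 00000000
Gen 2 (rule 57): 11111111
Gen 3 (rule 60): 10000000
Gen 4 (rule 106): 00000000
Gen 5 (rule 18): 00000000
Gen 6 (rule 57): 11111111
Gen 7 (rule 60): 10000000
Gen 8 (rule 106): 00000000
Gen 9 (rule 18): 00000000
Gen 10 (rule 57): 11111111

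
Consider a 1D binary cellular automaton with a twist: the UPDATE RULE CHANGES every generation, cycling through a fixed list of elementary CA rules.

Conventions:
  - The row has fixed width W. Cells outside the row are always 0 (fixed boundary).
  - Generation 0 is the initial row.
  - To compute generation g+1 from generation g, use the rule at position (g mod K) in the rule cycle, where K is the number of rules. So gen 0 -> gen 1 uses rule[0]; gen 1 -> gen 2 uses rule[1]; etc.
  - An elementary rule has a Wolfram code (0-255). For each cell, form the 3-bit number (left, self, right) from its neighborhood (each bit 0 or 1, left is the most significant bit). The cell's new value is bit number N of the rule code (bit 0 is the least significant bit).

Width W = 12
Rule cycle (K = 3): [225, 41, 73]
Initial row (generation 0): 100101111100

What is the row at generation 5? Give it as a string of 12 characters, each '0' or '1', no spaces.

Answer: 000110100010

Derivation:
Gen 0: 100101111100
Gen 1 (rule 225): 000010111101
Gen 2 (rule 41): 111001100010
Gen 3 (rule 73): 101001101000
Gen 4 (rule 225): 010000110011
Gen 5 (rule 41): 000110100010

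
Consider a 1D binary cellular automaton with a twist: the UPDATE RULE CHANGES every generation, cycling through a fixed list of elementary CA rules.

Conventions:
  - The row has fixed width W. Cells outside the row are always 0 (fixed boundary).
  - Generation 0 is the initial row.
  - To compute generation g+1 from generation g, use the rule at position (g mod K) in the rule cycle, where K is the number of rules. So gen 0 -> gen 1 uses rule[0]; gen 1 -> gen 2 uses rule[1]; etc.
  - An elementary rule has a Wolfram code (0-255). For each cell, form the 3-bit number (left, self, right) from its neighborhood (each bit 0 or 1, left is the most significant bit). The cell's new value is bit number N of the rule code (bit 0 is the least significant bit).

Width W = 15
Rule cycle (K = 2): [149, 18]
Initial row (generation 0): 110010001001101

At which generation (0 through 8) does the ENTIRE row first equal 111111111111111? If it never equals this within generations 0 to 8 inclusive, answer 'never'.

Gen 0: 110010001001101
Gen 1 (rule 149): 001011101100001
Gen 2 (rule 18): 010000000010010
Gen 3 (rule 149): 011111111011011
Gen 4 (rule 18): 100000000000000
Gen 5 (rule 149): 111111111111111
Gen 6 (rule 18): 000000000000000
Gen 7 (rule 149): 111111111111111
Gen 8 (rule 18): 000000000000000

Answer: 5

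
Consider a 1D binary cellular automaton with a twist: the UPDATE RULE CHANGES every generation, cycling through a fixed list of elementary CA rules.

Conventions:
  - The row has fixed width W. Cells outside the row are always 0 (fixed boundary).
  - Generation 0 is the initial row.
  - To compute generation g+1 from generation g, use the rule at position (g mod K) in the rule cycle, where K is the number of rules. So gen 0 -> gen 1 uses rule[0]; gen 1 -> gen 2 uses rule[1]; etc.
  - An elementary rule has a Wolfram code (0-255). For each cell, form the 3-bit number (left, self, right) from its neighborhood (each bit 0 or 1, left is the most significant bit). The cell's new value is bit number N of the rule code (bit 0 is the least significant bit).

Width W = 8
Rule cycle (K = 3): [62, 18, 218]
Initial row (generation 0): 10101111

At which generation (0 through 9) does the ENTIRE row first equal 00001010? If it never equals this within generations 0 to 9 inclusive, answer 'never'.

Gen 0: 10101111
Gen 1 (rule 62): 11111000
Gen 2 (rule 18): 00000100
Gen 3 (rule 218): 00001010
Gen 4 (rule 62): 00011111
Gen 5 (rule 18): 00100000
Gen 6 (rule 218): 01010000
Gen 7 (rule 62): 11111000
Gen 8 (rule 18): 00000100
Gen 9 (rule 218): 00001010

Answer: 3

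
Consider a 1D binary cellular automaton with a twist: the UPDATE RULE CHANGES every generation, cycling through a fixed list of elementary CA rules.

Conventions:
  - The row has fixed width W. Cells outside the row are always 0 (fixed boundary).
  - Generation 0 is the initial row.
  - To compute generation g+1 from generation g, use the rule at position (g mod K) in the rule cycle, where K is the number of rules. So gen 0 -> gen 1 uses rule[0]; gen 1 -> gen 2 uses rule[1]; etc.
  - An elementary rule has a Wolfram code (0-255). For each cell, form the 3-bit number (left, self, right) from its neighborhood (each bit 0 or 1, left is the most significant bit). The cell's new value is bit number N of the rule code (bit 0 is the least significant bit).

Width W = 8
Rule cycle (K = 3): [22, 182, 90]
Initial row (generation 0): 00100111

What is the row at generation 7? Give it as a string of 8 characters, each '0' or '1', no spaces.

Answer: 11110000

Derivation:
Gen 0: 00100111
Gen 1 (rule 22): 01111000
Gen 2 (rule 182): 10110100
Gen 3 (rule 90): 00110010
Gen 4 (rule 22): 01001111
Gen 5 (rule 182): 11110110
Gen 6 (rule 90): 10010111
Gen 7 (rule 22): 11110000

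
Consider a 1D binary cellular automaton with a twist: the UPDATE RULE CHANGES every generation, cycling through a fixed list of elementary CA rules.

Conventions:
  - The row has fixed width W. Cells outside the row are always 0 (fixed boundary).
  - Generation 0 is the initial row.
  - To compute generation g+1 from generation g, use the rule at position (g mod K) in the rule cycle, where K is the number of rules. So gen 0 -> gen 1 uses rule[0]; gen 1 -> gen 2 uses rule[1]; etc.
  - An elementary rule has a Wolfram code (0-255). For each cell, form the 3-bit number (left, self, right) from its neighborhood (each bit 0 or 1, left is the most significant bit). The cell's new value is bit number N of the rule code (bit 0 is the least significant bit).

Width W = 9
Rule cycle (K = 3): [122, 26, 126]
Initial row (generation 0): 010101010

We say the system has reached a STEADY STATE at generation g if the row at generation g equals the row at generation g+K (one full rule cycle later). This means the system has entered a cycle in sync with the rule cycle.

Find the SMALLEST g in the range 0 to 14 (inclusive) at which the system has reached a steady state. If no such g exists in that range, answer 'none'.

Gen 0: 010101010
Gen 1 (rule 122): 101010101
Gen 2 (rule 26): 000000000
Gen 3 (rule 126): 000000000
Gen 4 (rule 122): 000000000
Gen 5 (rule 26): 000000000
Gen 6 (rule 126): 000000000
Gen 7 (rule 122): 000000000
Gen 8 (rule 26): 000000000
Gen 9 (rule 126): 000000000
Gen 10 (rule 122): 000000000
Gen 11 (rule 26): 000000000
Gen 12 (rule 126): 000000000
Gen 13 (rule 122): 000000000
Gen 14 (rule 26): 000000000
Gen 15 (rule 126): 000000000
Gen 16 (rule 122): 000000000
Gen 17 (rule 26): 000000000

Answer: 2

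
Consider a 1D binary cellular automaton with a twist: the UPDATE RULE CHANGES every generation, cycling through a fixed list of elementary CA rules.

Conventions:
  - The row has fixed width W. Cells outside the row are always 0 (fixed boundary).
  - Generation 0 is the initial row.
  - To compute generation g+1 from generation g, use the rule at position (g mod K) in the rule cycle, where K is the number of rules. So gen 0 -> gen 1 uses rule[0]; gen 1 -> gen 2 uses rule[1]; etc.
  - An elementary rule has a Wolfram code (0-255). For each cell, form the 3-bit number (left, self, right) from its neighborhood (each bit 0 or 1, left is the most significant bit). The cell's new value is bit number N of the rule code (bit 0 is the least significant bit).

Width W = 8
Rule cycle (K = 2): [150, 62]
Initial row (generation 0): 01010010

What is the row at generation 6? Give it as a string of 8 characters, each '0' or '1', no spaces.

Answer: 00011111

Derivation:
Gen 0: 01010010
Gen 1 (rule 150): 11011111
Gen 2 (rule 62): 10110000
Gen 3 (rule 150): 10001000
Gen 4 (rule 62): 11011100
Gen 5 (rule 150): 00001010
Gen 6 (rule 62): 00011111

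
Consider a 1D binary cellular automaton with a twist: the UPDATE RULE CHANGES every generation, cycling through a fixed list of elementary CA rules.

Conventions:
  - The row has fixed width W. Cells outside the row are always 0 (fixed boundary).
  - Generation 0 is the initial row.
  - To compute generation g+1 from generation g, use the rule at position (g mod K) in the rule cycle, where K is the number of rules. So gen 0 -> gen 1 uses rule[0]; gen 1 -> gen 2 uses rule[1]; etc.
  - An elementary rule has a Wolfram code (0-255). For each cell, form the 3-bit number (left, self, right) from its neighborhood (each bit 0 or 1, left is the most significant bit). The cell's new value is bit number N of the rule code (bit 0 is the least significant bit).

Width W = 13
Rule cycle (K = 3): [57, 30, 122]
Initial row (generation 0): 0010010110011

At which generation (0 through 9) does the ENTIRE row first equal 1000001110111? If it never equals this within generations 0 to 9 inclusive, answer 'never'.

Gen 0: 0010010110011
Gen 1 (rule 57): 1001001101010
Gen 2 (rule 30): 1111111001011
Gen 3 (rule 122): 1000001110111
Gen 4 (rule 57): 0111101001100
Gen 5 (rule 30): 1100001111010
Gen 6 (rule 122): 1110011001101
Gen 7 (rule 57): 1001010101010
Gen 8 (rule 30): 1111010101011
Gen 9 (rule 122): 1001101010111

Answer: 3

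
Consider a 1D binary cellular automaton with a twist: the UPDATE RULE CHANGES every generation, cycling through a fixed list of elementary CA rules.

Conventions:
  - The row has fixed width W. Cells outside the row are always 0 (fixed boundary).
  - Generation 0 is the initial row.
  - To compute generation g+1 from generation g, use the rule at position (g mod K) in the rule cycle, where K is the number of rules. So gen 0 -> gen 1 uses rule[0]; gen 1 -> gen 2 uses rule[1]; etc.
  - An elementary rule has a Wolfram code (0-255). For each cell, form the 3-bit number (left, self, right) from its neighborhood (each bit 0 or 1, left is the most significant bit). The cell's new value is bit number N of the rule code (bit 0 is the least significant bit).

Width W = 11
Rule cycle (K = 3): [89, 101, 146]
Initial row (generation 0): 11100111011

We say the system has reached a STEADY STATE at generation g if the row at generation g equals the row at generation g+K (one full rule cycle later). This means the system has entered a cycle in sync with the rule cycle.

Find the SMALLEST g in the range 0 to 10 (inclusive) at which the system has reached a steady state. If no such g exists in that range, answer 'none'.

Answer: none

Derivation:
Gen 0: 11100111011
Gen 1 (rule 89): 10110101011
Gen 2 (rule 101): 11011111101
Gen 3 (rule 146): 00001111000
Gen 4 (rule 89): 11101001111
Gen 5 (rule 101): 00111000001
Gen 6 (rule 146): 01010100010
Gen 7 (rule 89): 00000011001
Gen 8 (rule 101): 11111001001
Gen 9 (rule 146): 01110110110
Gen 10 (rule 89): 01010110111
Gen 11 (rule 101): 01111011001
Gen 12 (rule 146): 10110000110
Gen 13 (rule 89): 00111110111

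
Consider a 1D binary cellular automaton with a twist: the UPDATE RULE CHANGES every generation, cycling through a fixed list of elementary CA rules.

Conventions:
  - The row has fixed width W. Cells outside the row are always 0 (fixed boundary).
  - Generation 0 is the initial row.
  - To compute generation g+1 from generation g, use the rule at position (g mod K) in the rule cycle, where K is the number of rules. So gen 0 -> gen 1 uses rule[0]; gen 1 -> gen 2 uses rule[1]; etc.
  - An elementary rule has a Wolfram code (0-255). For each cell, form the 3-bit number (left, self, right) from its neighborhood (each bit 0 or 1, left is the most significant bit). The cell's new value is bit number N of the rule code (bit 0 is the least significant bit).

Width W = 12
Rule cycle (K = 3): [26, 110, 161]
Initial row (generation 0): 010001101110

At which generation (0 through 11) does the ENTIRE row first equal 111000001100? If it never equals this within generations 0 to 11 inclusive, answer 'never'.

Answer: 11

Derivation:
Gen 0: 010001101110
Gen 1 (rule 26): 101011001001
Gen 2 (rule 110): 111111011011
Gen 3 (rule 161): 011110100100
Gen 4 (rule 26): 110000011010
Gen 5 (rule 110): 110000111110
Gen 6 (rule 161): 000110011100
Gen 7 (rule 26): 001101110010
Gen 8 (rule 110): 011111010110
Gen 9 (rule 161): 001110101000
Gen 10 (rule 26): 011000000100
Gen 11 (rule 110): 111000001100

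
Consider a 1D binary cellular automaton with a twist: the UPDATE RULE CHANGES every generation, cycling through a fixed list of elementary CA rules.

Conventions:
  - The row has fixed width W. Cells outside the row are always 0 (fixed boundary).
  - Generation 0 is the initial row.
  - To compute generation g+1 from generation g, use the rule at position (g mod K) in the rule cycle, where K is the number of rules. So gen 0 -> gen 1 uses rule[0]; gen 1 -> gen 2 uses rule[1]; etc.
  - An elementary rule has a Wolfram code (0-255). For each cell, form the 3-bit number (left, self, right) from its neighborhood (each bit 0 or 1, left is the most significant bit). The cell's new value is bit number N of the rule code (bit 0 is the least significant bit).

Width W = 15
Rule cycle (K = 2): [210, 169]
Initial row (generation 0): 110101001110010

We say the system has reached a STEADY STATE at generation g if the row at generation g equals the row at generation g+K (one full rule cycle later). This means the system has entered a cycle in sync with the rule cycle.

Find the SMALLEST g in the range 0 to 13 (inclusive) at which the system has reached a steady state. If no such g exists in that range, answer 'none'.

Gen 0: 110101001110010
Gen 1 (rule 210): 010000110111101
Gen 2 (rule 169): 000110101111010
Gen 3 (rule 210): 001010000111001
Gen 4 (rule 169): 100100110110000
Gen 5 (rule 210): 011011010011000
Gen 6 (rule 169): 010110100010011
Gen 7 (rule 210): 100010010101101
Gen 8 (rule 169): 001000001011010
Gen 9 (rule 210): 010100010001001
Gen 10 (rule 169): 001001000100000
Gen 11 (rule 210): 010110101010000
Gen 12 (rule 169): 001101010100111
Gen 13 (rule 210): 010100000011011
Gen 14 (rule 169): 001001111010110
Gen 15 (rule 210): 010110111000011

Answer: none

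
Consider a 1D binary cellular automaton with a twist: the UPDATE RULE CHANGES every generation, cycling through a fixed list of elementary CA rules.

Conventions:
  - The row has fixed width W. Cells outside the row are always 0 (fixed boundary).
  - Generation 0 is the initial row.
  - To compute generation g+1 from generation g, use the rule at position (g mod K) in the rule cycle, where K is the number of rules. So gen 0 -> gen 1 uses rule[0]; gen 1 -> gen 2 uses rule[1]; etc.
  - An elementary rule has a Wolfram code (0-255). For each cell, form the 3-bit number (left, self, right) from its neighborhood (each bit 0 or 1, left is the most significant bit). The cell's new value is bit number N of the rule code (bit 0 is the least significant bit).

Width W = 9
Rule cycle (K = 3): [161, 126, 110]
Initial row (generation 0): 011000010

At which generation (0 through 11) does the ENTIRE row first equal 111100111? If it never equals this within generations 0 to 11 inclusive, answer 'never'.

Gen 0: 011000010
Gen 1 (rule 161): 000011000
Gen 2 (rule 126): 000111100
Gen 3 (rule 110): 001100100
Gen 4 (rule 161): 100000001
Gen 5 (rule 126): 110000011
Gen 6 (rule 110): 110000111
Gen 7 (rule 161): 000110010
Gen 8 (rule 126): 001111111
Gen 9 (rule 110): 011000001
Gen 10 (rule 161): 000011100
Gen 11 (rule 126): 000110110

Answer: never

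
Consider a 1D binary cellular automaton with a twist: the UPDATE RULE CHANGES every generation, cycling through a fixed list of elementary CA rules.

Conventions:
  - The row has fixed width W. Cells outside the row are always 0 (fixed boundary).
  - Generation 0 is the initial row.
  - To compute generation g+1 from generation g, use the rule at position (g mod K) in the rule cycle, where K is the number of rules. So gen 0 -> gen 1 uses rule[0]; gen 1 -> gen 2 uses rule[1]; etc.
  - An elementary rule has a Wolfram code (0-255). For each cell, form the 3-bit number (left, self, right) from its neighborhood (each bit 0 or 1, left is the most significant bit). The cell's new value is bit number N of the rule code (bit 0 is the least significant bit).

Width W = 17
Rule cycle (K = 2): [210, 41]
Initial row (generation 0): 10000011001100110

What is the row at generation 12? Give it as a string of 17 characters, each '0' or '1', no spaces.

Gen 0: 10000011001100110
Gen 1 (rule 210): 01000101110111011
Gen 2 (rule 41): 00010011001100110
Gen 3 (rule 210): 00101101110111011
Gen 4 (rule 41): 10011011001100110
Gen 5 (rule 210): 01101001110111011
Gen 6 (rule 41): 01010001001100110
Gen 7 (rule 210): 10001010110111011
Gen 8 (rule 41): 00100101101100110
Gen 9 (rule 210): 01011000100111011
Gen 10 (rule 41): 00110010000100110
Gen 11 (rule 210): 01011101001011011
Gen 12 (rule 41): 00110010000110110

Answer: 00110010000110110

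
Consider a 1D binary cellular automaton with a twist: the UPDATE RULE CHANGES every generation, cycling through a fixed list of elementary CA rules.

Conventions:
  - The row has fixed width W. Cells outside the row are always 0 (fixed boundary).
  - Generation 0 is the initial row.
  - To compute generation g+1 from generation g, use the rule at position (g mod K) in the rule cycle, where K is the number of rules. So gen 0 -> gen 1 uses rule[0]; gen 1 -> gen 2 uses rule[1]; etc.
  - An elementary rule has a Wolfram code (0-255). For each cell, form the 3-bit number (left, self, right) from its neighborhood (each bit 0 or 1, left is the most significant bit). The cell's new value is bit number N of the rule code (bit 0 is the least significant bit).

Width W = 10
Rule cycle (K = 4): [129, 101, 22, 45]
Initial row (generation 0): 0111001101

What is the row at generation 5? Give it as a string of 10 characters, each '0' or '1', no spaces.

Gen 0: 0111001101
Gen 1 (rule 129): 0010000000
Gen 2 (rule 101): 1010111111
Gen 3 (rule 22): 1010000000
Gen 4 (rule 45): 1110111111
Gen 5 (rule 129): 0100011110

Answer: 0100011110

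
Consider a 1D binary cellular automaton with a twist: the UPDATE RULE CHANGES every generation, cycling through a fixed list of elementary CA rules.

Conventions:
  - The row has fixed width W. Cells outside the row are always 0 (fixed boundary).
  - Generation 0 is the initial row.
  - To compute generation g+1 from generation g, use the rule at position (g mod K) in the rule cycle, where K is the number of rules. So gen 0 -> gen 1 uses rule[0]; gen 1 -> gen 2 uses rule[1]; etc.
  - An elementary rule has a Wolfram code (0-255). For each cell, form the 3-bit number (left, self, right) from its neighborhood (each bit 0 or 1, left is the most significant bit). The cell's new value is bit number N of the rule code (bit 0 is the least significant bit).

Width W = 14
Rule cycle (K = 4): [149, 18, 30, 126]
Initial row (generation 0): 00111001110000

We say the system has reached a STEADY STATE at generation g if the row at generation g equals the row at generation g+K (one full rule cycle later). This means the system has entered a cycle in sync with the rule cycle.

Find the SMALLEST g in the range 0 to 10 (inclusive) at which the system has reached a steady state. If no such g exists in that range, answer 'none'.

Answer: 6

Derivation:
Gen 0: 00111001110000
Gen 1 (rule 149): 10010100101111
Gen 2 (rule 18): 01100011000000
Gen 3 (rule 30): 11010110100000
Gen 4 (rule 126): 11111111110000
Gen 5 (rule 149): 01111111101111
Gen 6 (rule 18): 10000000000000
Gen 7 (rule 30): 11000000000000
Gen 8 (rule 126): 11100000000000
Gen 9 (rule 149): 01011111111111
Gen 10 (rule 18): 10000000000000
Gen 11 (rule 30): 11000000000000
Gen 12 (rule 126): 11100000000000
Gen 13 (rule 149): 01011111111111
Gen 14 (rule 18): 10000000000000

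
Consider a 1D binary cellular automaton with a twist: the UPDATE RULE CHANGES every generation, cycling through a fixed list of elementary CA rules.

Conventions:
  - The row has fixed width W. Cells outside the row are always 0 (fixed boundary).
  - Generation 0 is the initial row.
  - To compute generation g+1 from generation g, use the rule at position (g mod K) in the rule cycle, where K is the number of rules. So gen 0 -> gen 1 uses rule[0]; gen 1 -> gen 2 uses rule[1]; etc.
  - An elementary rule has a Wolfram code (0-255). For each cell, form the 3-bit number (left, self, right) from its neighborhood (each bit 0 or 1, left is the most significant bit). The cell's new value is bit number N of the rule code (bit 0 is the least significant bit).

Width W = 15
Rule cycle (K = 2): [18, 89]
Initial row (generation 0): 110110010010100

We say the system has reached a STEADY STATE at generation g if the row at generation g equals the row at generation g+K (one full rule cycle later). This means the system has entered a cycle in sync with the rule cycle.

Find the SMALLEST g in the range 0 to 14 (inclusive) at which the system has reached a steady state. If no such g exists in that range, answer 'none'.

Gen 0: 110110010010100
Gen 1 (rule 18): 000001101100010
Gen 2 (rule 89): 111101101111001
Gen 3 (rule 18): 000000000000110
Gen 4 (rule 89): 111111111110111
Gen 5 (rule 18): 000000000000000
Gen 6 (rule 89): 111111111111111
Gen 7 (rule 18): 000000000000000
Gen 8 (rule 89): 111111111111111
Gen 9 (rule 18): 000000000000000
Gen 10 (rule 89): 111111111111111
Gen 11 (rule 18): 000000000000000
Gen 12 (rule 89): 111111111111111
Gen 13 (rule 18): 000000000000000
Gen 14 (rule 89): 111111111111111
Gen 15 (rule 18): 000000000000000
Gen 16 (rule 89): 111111111111111

Answer: 5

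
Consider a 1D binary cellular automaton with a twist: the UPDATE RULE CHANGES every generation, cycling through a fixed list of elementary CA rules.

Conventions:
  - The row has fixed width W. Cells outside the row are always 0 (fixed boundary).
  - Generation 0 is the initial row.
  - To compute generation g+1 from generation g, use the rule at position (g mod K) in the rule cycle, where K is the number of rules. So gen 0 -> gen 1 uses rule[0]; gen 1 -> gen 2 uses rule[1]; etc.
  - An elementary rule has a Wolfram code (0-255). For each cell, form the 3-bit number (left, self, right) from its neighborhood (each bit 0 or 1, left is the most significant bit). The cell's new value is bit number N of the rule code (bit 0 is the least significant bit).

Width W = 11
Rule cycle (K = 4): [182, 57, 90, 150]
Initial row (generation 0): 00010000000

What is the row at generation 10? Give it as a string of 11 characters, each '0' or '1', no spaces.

Gen 0: 00010000000
Gen 1 (rule 182): 00111000000
Gen 2 (rule 57): 10100111111
Gen 3 (rule 90): 00011100001
Gen 4 (rule 150): 00101010011
Gen 5 (rule 182): 01111111100
Gen 6 (rule 57): 01000000011
Gen 7 (rule 90): 10100000111
Gen 8 (rule 150): 10110001010
Gen 9 (rule 182): 11001011111
Gen 10 (rule 57): 10100110000

Answer: 10100110000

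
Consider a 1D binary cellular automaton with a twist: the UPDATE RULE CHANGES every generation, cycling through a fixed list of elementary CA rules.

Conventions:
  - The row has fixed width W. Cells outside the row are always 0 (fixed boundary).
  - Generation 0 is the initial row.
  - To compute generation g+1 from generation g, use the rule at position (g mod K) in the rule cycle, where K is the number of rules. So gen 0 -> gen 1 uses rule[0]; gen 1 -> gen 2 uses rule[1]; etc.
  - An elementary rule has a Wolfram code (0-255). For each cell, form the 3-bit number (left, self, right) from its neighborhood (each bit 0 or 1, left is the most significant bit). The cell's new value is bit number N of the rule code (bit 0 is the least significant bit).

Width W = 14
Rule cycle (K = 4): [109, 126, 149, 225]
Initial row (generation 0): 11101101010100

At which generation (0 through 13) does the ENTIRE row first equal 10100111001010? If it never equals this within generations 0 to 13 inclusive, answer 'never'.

Gen 0: 11101101010100
Gen 1 (rule 109): 10111111111101
Gen 2 (rule 126): 11100000000111
Gen 3 (rule 149): 01011111110010
Gen 4 (rule 225): 00101111110000
Gen 5 (rule 109): 10111000010111
Gen 6 (rule 126): 11101100111101
Gen 7 (rule 149): 01000010011001
Gen 8 (rule 225): 00011000001000
Gen 9 (rule 109): 11011011101011
Gen 10 (rule 126): 11111110111111
Gen 11 (rule 149): 01111100011110
Gen 12 (rule 225): 00111101001110
Gen 13 (rule 109): 10100111001010

Answer: 13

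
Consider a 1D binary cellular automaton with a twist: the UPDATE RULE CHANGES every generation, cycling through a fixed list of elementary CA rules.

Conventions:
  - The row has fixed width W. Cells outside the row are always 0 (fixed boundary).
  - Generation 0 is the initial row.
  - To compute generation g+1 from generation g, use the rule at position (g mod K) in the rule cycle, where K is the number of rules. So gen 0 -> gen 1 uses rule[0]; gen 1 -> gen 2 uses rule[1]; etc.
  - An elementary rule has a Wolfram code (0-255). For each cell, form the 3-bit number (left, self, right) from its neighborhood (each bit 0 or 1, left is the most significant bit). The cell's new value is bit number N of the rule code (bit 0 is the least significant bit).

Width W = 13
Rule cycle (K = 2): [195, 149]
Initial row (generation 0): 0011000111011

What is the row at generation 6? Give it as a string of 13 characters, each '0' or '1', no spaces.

Gen 0: 0011000111011
Gen 1 (rule 195): 1101011011001
Gen 2 (rule 149): 0001000000101
Gen 3 (rule 195): 1110011111000
Gen 4 (rule 149): 0101001110111
Gen 5 (rule 195): 1000010110011
Gen 6 (rule 149): 1111010001000

Answer: 1111010001000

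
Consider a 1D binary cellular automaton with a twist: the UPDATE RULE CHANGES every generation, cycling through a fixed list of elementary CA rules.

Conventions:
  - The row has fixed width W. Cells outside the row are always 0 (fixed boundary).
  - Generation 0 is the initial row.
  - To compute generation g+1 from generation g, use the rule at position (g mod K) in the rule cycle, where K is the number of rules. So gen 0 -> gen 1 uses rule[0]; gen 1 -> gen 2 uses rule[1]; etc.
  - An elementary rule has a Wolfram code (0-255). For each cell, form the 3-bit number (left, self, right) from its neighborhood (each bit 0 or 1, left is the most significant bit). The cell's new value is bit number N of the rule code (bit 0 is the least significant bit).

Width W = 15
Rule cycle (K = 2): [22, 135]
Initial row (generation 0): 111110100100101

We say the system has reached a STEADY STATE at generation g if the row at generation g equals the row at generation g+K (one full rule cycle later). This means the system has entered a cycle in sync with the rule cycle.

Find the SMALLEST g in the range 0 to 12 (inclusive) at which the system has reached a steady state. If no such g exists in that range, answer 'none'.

Answer: 10

Derivation:
Gen 0: 111110100100101
Gen 1 (rule 22): 000000111111101
Gen 2 (rule 135): 111111011111001
Gen 3 (rule 22): 000000000000111
Gen 4 (rule 135): 111111111111010
Gen 5 (rule 22): 000000000000011
Gen 6 (rule 135): 111111111111100
Gen 7 (rule 22): 000000000000010
Gen 8 (rule 135): 111111111111110
Gen 9 (rule 22): 000000000000001
Gen 10 (rule 135): 111111111111111
Gen 11 (rule 22): 000000000000000
Gen 12 (rule 135): 111111111111111
Gen 13 (rule 22): 000000000000000
Gen 14 (rule 135): 111111111111111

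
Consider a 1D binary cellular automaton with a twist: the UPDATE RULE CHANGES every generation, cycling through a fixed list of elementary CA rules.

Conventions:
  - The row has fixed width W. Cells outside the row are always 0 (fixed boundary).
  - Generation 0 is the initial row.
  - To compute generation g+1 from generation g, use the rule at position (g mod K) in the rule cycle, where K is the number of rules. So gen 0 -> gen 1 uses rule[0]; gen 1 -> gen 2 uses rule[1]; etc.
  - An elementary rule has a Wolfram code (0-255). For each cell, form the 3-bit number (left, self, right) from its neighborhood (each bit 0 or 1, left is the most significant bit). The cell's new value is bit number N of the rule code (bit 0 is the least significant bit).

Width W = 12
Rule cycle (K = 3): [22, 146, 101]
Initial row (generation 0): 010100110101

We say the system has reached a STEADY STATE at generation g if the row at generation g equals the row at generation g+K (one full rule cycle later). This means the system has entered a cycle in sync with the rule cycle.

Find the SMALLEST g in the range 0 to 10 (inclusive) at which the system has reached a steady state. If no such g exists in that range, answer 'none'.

Answer: 4

Derivation:
Gen 0: 010100110101
Gen 1 (rule 22): 110111000101
Gen 2 (rule 146): 000010101000
Gen 3 (rule 101): 111011111011
Gen 4 (rule 22): 000000000000
Gen 5 (rule 146): 000000000000
Gen 6 (rule 101): 111111111111
Gen 7 (rule 22): 000000000000
Gen 8 (rule 146): 000000000000
Gen 9 (rule 101): 111111111111
Gen 10 (rule 22): 000000000000
Gen 11 (rule 146): 000000000000
Gen 12 (rule 101): 111111111111
Gen 13 (rule 22): 000000000000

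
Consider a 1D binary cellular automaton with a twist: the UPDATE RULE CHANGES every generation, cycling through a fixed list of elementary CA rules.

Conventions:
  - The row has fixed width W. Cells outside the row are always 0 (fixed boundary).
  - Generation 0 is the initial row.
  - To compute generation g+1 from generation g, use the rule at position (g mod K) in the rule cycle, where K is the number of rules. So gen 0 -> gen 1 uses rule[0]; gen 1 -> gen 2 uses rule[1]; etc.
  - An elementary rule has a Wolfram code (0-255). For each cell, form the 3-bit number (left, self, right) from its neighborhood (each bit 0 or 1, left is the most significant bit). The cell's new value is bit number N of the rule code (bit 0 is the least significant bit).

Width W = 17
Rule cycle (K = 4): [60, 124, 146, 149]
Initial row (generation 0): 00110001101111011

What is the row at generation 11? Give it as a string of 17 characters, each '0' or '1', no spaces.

Answer: 00000011000100001

Derivation:
Gen 0: 00110001101111011
Gen 1 (rule 60): 00101001011000110
Gen 2 (rule 124): 00111101111100111
Gen 3 (rule 146): 01011000111011010
Gen 4 (rule 149): 01000110010000011
Gen 5 (rule 60): 01100101011000010
Gen 6 (rule 124): 01110111111100011
Gen 7 (rule 146): 10100011111010100
Gen 8 (rule 149): 10111001110010111
Gen 9 (rule 60): 11100101001011100
Gen 10 (rule 124): 10110111101110110
Gen 11 (rule 146): 00000011000100001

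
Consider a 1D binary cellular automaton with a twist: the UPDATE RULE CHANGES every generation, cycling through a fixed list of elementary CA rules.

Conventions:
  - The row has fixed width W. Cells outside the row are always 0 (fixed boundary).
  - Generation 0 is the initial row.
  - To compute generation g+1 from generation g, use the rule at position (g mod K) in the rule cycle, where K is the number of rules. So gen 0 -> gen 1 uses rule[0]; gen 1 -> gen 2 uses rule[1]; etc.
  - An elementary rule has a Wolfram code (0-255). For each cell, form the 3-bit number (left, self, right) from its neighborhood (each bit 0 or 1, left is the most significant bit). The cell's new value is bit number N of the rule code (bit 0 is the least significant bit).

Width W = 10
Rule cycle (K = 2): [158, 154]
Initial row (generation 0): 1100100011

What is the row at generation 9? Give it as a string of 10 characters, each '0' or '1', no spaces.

Answer: 1101001101

Derivation:
Gen 0: 1100100011
Gen 1 (rule 158): 1011110110
Gen 2 (rule 154): 0011100101
Gen 3 (rule 158): 0111011101
Gen 4 (rule 154): 1110011000
Gen 5 (rule 158): 1101110100
Gen 6 (rule 154): 1001100010
Gen 7 (rule 158): 1111010111
Gen 8 (rule 154): 1110000110
Gen 9 (rule 158): 1101001101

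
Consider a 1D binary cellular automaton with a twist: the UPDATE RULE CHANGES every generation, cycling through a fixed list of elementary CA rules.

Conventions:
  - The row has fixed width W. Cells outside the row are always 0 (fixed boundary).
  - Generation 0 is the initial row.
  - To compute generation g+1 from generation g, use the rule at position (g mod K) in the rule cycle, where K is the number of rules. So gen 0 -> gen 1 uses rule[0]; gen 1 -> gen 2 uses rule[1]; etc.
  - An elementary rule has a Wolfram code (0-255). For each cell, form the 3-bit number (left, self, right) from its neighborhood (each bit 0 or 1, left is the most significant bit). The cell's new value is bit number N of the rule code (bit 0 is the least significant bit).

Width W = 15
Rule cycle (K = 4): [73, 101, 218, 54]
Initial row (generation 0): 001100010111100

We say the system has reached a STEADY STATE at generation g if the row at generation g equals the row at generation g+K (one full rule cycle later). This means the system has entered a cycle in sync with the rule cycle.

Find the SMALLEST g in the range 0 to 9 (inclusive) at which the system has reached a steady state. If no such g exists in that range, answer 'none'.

Answer: none

Derivation:
Gen 0: 001100010111100
Gen 1 (rule 73): 101101000100101
Gen 2 (rule 101): 110111010100111
Gen 3 (rule 218): 110111000011111
Gen 4 (rule 54): 001000100100000
Gen 5 (rule 73): 100010000001111
Gen 6 (rule 101): 101010111100001
Gen 7 (rule 218): 000000111110010
Gen 8 (rule 54): 000001000001111
Gen 9 (rule 73): 111100011101001
Gen 10 (rule 101): 000101000111001
Gen 11 (rule 218): 001000101111110
Gen 12 (rule 54): 011101110000001
Gen 13 (rule 73): 010101010111100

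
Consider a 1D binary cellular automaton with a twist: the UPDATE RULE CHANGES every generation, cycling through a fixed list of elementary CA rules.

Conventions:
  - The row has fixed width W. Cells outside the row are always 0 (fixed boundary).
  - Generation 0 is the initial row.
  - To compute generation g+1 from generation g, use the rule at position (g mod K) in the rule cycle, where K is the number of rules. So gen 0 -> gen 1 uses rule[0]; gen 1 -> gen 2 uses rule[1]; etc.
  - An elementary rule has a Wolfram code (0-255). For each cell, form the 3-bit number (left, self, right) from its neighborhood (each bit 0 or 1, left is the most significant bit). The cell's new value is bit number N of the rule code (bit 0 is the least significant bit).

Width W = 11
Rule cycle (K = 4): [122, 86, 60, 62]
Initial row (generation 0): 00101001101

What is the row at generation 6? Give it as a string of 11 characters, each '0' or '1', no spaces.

Gen 0: 00101001101
Gen 1 (rule 122): 01010111110
Gen 2 (rule 86): 11010000011
Gen 3 (rule 60): 10111000010
Gen 4 (rule 62): 11100100111
Gen 5 (rule 122): 10111011101
Gen 6 (rule 86): 10001000101

Answer: 10001000101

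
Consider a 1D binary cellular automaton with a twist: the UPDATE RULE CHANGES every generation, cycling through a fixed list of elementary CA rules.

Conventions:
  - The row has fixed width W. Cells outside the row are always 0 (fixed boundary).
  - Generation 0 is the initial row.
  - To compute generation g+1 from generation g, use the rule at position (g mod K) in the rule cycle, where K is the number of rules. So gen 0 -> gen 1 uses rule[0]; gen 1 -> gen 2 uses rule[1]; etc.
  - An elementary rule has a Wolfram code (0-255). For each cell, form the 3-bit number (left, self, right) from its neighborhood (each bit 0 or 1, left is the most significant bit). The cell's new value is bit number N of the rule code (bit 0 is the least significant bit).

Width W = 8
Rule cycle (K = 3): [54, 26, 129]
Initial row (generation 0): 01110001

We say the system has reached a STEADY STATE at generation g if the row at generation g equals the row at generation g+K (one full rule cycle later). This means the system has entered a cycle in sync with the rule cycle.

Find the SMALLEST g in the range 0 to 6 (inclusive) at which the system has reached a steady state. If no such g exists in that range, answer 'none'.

Answer: 4

Derivation:
Gen 0: 01110001
Gen 1 (rule 54): 10001011
Gen 2 (rule 26): 01010010
Gen 3 (rule 129): 00000000
Gen 4 (rule 54): 00000000
Gen 5 (rule 26): 00000000
Gen 6 (rule 129): 11111111
Gen 7 (rule 54): 00000000
Gen 8 (rule 26): 00000000
Gen 9 (rule 129): 11111111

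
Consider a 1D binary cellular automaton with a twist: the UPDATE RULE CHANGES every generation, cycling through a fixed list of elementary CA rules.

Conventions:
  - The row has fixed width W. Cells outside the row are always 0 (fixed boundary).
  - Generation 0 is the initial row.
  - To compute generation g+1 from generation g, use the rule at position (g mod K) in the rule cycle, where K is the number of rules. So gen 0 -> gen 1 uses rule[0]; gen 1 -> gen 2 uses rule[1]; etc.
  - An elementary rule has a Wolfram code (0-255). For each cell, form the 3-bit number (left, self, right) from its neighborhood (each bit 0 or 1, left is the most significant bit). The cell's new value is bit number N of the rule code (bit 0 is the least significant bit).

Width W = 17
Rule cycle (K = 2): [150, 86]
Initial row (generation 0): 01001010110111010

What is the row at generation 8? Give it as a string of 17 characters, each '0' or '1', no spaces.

Gen 0: 01001010110111010
Gen 1 (rule 150): 11111010000010011
Gen 2 (rule 86): 00001011000111101
Gen 3 (rule 150): 00011000101011001
Gen 4 (rule 86): 00101101101001111
Gen 5 (rule 150): 01100000001110110
Gen 6 (rule 86): 10110000010010011
Gen 7 (rule 150): 10001000111111100
Gen 8 (rule 86): 11011101000000110

Answer: 11011101000000110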